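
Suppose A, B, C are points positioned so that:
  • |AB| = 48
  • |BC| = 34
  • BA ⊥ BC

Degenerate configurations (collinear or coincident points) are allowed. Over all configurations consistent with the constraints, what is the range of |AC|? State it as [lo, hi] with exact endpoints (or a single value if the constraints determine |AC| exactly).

|AC| = 2·√(865)  (≈ 58.8218)

|AB| ∈ {48}
|BC| ∈ {34}
|AC| ∈ {2·√(865)}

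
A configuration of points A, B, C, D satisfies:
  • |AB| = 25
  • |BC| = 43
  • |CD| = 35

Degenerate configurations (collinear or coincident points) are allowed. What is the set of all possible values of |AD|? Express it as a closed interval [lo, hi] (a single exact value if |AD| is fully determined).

|AD| ∈ [0, 103]  (≈ [0.0000, 103.0000])

|AB| ∈ {25}
|BC| ∈ {43}
|CD| ∈ {35}
|AC| ∈ [18, 68]
|BD| ∈ [8, 78]
|AD| ∈ [0, 103]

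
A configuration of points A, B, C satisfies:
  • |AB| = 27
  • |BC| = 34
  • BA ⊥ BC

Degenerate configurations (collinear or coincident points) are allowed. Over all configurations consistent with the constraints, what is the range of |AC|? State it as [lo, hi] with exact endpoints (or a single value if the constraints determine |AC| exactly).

|AC| = √(1885)  (≈ 43.4166)

|AB| ∈ {27}
|BC| ∈ {34}
|AC| ∈ {√(1885)}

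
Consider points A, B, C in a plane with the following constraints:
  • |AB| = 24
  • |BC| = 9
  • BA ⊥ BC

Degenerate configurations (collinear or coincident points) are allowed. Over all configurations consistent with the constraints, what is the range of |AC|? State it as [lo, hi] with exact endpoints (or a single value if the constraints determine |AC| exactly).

|AB| ∈ {24}
|BC| ∈ {9}
|AC| ∈ {3·√(73)}

|AC| = 3·√(73)  (≈ 25.6320)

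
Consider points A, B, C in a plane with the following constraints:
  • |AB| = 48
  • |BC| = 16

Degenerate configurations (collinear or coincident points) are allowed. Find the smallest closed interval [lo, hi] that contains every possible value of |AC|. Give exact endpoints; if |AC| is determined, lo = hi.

|AB| ∈ {48}
|BC| ∈ {16}
|AC| ∈ [32, 64]

|AC| ∈ [32, 64]  (≈ [32.0000, 64.0000])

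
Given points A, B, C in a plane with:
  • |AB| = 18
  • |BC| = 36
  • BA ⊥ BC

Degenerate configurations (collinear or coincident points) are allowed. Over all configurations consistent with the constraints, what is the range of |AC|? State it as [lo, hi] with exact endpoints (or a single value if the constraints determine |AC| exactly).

|AC| = 18·√(5)  (≈ 40.2492)

|AB| ∈ {18}
|BC| ∈ {36}
|AC| ∈ {18·√(5)}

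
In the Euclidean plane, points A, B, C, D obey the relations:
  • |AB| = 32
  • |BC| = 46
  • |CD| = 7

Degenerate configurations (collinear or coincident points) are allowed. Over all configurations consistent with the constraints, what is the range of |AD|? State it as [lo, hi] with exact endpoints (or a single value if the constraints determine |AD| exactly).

|AD| ∈ [7, 85]  (≈ [7.0000, 85.0000])

|AB| ∈ {32}
|BC| ∈ {46}
|CD| ∈ {7}
|AC| ∈ [14, 78]
|BD| ∈ [39, 53]
|AD| ∈ [7, 85]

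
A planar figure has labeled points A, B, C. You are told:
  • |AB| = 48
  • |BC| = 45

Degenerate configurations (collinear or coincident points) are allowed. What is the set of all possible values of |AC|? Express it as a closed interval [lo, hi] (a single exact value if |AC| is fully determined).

|AC| ∈ [3, 93]  (≈ [3.0000, 93.0000])

|AB| ∈ {48}
|BC| ∈ {45}
|AC| ∈ [3, 93]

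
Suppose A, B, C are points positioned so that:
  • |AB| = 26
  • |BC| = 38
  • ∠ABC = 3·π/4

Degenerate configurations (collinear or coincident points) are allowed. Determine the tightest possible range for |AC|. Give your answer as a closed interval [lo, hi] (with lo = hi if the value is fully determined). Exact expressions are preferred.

|AB| ∈ {26}
|BC| ∈ {38}
|AC| ∈ {2·√(247·√(2) + 530)}

|AC| = 2·√(247·√(2) + 530)  (≈ 59.3063)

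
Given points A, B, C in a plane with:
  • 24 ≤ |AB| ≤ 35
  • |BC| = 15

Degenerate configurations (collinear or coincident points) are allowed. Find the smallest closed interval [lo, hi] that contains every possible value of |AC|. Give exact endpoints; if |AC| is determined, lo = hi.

|AC| ∈ [9, 50]  (≈ [9.0000, 50.0000])

|AB| ∈ [24, 35]
|BC| ∈ {15}
|AC| ∈ [9, 50]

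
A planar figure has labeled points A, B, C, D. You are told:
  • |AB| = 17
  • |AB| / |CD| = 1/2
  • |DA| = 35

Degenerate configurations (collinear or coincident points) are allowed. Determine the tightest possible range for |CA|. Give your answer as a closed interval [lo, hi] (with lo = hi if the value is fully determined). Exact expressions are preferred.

|AB| ∈ {17}
|AD| ∈ {35}
|CD| ∈ {34}
|BD| ∈ [18, 52]
|AC| ∈ [1, 69]
|BC| ∈ [0, 86]

|CA| ∈ [1, 69]  (≈ [1.0000, 69.0000])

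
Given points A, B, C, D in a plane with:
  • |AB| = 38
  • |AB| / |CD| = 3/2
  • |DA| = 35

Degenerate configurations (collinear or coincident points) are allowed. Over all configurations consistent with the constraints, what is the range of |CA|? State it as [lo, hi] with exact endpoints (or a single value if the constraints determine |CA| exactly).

|CA| ∈ [29/3, 181/3]  (≈ [9.6667, 60.3333])

|AB| ∈ {38}
|AD| ∈ {35}
|CD| ∈ {76/3}
|BD| ∈ [3, 73]
|AC| ∈ [29/3, 181/3]
|BC| ∈ [0, 295/3]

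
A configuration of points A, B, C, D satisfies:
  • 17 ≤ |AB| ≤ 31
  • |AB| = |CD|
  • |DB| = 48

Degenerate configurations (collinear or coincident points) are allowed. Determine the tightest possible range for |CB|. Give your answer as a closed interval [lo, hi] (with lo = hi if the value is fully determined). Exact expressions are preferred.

|AB| ∈ [17, 31]
|BD| ∈ {48}
|CD| ∈ [17, 31]
|AD| ∈ [17, 79]
|BC| ∈ [17, 79]
|AC| ∈ [0, 110]

|CB| ∈ [17, 79]  (≈ [17.0000, 79.0000])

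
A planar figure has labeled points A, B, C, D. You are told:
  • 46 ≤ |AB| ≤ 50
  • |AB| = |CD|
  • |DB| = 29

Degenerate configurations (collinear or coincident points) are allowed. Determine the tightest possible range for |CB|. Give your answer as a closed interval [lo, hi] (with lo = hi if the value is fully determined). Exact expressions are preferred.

|CB| ∈ [17, 79]  (≈ [17.0000, 79.0000])

|AB| ∈ [46, 50]
|BD| ∈ {29}
|CD| ∈ [46, 50]
|AD| ∈ [17, 79]
|BC| ∈ [17, 79]
|AC| ∈ [0, 129]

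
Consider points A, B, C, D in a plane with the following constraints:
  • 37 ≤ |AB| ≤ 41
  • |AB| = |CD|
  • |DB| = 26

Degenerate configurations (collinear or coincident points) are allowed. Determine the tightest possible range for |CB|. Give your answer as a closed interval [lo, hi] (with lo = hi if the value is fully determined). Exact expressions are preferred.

|AB| ∈ [37, 41]
|BD| ∈ {26}
|CD| ∈ [37, 41]
|AD| ∈ [11, 67]
|BC| ∈ [11, 67]
|AC| ∈ [0, 108]

|CB| ∈ [11, 67]  (≈ [11.0000, 67.0000])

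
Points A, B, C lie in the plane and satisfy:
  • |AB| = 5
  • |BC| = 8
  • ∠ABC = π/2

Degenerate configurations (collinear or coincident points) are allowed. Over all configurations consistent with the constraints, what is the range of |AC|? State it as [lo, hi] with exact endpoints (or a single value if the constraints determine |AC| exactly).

|AC| = √(89)  (≈ 9.4340)

|AB| ∈ {5}
|BC| ∈ {8}
|AC| ∈ {√(89)}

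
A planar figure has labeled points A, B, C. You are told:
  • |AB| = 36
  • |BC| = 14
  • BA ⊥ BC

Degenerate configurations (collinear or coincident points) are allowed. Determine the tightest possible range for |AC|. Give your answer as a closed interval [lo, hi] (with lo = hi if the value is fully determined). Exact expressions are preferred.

|AB| ∈ {36}
|BC| ∈ {14}
|AC| ∈ {2·√(373)}

|AC| = 2·√(373)  (≈ 38.6264)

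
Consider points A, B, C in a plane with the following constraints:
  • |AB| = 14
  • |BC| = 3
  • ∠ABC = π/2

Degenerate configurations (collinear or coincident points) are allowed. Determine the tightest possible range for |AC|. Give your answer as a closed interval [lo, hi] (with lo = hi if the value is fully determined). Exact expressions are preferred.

|AB| ∈ {14}
|BC| ∈ {3}
|AC| ∈ {√(205)}

|AC| = √(205)  (≈ 14.3178)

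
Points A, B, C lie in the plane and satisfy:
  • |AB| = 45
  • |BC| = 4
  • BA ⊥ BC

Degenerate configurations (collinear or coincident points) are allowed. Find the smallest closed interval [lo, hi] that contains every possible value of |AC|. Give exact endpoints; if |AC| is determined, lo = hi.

|AC| = √(2041)  (≈ 45.1774)

|AB| ∈ {45}
|BC| ∈ {4}
|AC| ∈ {√(2041)}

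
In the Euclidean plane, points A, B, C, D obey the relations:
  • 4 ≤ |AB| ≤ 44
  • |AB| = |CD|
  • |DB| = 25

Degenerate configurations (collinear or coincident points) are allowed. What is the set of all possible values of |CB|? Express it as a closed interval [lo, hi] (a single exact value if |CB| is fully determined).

|CB| ∈ [0, 69]  (≈ [0.0000, 69.0000])

|AB| ∈ [4, 44]
|BD| ∈ {25}
|CD| ∈ [4, 44]
|AD| ∈ [0, 69]
|BC| ∈ [0, 69]
|AC| ∈ [0, 113]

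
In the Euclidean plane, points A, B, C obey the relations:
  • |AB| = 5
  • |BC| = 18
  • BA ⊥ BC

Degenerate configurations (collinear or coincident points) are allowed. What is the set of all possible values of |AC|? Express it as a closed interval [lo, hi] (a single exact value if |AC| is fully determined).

|AB| ∈ {5}
|BC| ∈ {18}
|AC| ∈ {√(349)}

|AC| = √(349)  (≈ 18.6815)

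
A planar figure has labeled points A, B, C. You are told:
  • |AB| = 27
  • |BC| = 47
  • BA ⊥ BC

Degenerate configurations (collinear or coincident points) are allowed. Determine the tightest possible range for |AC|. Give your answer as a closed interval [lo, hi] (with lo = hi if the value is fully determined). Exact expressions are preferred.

|AB| ∈ {27}
|BC| ∈ {47}
|AC| ∈ {√(2938)}

|AC| = √(2938)  (≈ 54.2033)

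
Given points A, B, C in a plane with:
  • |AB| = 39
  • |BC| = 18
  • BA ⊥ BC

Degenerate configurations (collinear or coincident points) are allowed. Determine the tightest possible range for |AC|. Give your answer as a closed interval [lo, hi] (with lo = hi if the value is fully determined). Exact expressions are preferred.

|AC| = 3·√(205)  (≈ 42.9535)

|AB| ∈ {39}
|BC| ∈ {18}
|AC| ∈ {3·√(205)}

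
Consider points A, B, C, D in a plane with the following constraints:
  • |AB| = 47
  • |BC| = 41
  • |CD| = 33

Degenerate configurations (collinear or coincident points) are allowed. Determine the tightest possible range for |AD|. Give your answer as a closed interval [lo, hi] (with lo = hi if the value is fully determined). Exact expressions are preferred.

|AD| ∈ [0, 121]  (≈ [0.0000, 121.0000])

|AB| ∈ {47}
|BC| ∈ {41}
|CD| ∈ {33}
|AC| ∈ [6, 88]
|BD| ∈ [8, 74]
|AD| ∈ [0, 121]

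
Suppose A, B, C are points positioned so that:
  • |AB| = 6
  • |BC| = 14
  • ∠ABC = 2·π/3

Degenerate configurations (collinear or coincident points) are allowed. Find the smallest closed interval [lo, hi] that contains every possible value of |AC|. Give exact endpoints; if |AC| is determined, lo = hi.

|AB| ∈ {6}
|BC| ∈ {14}
|AC| ∈ {2·√(79)}

|AC| = 2·√(79)  (≈ 17.7764)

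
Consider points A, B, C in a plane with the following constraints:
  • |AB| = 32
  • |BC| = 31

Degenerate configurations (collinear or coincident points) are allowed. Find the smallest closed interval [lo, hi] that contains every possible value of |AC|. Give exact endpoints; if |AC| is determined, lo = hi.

|AC| ∈ [1, 63]  (≈ [1.0000, 63.0000])

|AB| ∈ {32}
|BC| ∈ {31}
|AC| ∈ [1, 63]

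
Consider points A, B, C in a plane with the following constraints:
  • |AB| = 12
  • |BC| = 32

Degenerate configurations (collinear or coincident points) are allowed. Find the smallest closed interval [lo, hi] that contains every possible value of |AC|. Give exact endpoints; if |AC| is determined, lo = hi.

|AC| ∈ [20, 44]  (≈ [20.0000, 44.0000])

|AB| ∈ {12}
|BC| ∈ {32}
|AC| ∈ [20, 44]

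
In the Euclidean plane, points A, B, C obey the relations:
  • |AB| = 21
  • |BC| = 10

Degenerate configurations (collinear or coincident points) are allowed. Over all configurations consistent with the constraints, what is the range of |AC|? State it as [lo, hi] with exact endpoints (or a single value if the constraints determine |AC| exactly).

|AB| ∈ {21}
|BC| ∈ {10}
|AC| ∈ [11, 31]

|AC| ∈ [11, 31]  (≈ [11.0000, 31.0000])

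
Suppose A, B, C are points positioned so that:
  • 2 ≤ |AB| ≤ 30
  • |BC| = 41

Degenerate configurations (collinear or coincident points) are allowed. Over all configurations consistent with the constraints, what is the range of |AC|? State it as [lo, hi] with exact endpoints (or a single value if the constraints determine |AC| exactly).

|AC| ∈ [11, 71]  (≈ [11.0000, 71.0000])

|AB| ∈ [2, 30]
|BC| ∈ {41}
|AC| ∈ [11, 71]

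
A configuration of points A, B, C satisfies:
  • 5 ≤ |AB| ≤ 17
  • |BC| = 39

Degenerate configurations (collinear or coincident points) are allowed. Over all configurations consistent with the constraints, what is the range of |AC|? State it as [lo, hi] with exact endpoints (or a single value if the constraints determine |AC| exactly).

|AC| ∈ [22, 56]  (≈ [22.0000, 56.0000])

|AB| ∈ [5, 17]
|BC| ∈ {39}
|AC| ∈ [22, 56]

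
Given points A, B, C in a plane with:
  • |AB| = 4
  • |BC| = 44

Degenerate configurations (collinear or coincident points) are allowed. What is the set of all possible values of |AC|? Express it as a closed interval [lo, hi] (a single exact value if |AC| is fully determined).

|AC| ∈ [40, 48]  (≈ [40.0000, 48.0000])

|AB| ∈ {4}
|BC| ∈ {44}
|AC| ∈ [40, 48]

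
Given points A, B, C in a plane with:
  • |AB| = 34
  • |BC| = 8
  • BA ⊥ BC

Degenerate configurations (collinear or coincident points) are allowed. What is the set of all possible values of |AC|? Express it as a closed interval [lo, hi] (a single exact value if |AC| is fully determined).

|AC| = 2·√(305)  (≈ 34.9285)

|AB| ∈ {34}
|BC| ∈ {8}
|AC| ∈ {2·√(305)}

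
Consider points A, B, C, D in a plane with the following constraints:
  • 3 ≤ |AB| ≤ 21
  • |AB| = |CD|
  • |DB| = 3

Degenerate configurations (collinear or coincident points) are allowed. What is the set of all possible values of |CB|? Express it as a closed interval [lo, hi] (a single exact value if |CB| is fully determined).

|AB| ∈ [3, 21]
|BD| ∈ {3}
|CD| ∈ [3, 21]
|AD| ∈ [0, 24]
|BC| ∈ [0, 24]
|AC| ∈ [0, 45]

|CB| ∈ [0, 24]  (≈ [0.0000, 24.0000])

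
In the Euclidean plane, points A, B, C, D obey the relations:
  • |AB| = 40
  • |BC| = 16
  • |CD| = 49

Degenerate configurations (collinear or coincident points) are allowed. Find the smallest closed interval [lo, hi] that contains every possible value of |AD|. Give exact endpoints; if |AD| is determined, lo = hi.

|AB| ∈ {40}
|BC| ∈ {16}
|CD| ∈ {49}
|AC| ∈ [24, 56]
|BD| ∈ [33, 65]
|AD| ∈ [0, 105]

|AD| ∈ [0, 105]  (≈ [0.0000, 105.0000])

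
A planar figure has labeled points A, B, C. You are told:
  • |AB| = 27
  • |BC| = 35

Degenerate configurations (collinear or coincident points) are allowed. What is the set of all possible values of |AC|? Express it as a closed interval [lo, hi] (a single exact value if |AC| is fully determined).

|AB| ∈ {27}
|BC| ∈ {35}
|AC| ∈ [8, 62]

|AC| ∈ [8, 62]  (≈ [8.0000, 62.0000])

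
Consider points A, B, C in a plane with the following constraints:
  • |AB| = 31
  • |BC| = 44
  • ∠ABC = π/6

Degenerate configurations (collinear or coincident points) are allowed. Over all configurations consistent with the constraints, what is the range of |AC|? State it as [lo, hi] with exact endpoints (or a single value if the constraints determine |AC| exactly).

|AB| ∈ {31}
|BC| ∈ {44}
|AC| ∈ {√(2897 - 1364·√(3))}

|AC| = √(2897 - 1364·√(3))  (≈ 23.1189)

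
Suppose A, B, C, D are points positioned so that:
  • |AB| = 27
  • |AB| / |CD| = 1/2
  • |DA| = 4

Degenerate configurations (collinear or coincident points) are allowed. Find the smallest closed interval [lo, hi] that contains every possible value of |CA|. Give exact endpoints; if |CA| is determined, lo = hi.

|CA| ∈ [50, 58]  (≈ [50.0000, 58.0000])

|AB| ∈ {27}
|AD| ∈ {4}
|CD| ∈ {54}
|BD| ∈ [23, 31]
|AC| ∈ [50, 58]
|BC| ∈ [23, 85]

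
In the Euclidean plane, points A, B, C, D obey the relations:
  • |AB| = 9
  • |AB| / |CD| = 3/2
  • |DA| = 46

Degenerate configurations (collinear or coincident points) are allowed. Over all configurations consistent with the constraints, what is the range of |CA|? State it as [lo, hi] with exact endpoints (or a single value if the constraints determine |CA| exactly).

|CA| ∈ [40, 52]  (≈ [40.0000, 52.0000])

|AB| ∈ {9}
|AD| ∈ {46}
|CD| ∈ {6}
|BD| ∈ [37, 55]
|AC| ∈ [40, 52]
|BC| ∈ [31, 61]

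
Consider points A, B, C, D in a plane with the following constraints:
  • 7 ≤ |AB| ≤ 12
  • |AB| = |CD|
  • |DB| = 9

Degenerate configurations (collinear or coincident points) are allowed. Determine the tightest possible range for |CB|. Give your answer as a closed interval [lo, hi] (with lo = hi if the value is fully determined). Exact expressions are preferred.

|CB| ∈ [0, 21]  (≈ [0.0000, 21.0000])

|AB| ∈ [7, 12]
|BD| ∈ {9}
|CD| ∈ [7, 12]
|AD| ∈ [0, 21]
|BC| ∈ [0, 21]
|AC| ∈ [0, 33]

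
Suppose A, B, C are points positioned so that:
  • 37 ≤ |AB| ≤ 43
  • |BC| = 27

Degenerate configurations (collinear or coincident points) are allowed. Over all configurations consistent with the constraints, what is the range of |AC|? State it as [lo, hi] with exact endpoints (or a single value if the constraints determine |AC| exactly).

|AB| ∈ [37, 43]
|BC| ∈ {27}
|AC| ∈ [10, 70]

|AC| ∈ [10, 70]  (≈ [10.0000, 70.0000])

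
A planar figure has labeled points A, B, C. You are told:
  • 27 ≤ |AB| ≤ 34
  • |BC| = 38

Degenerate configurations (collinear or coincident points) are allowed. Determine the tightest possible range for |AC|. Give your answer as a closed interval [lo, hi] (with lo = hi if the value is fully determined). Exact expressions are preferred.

|AB| ∈ [27, 34]
|BC| ∈ {38}
|AC| ∈ [4, 72]

|AC| ∈ [4, 72]  (≈ [4.0000, 72.0000])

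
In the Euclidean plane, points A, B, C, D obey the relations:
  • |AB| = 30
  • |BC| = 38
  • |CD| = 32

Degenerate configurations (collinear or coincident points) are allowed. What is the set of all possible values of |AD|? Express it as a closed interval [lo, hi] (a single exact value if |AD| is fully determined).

|AB| ∈ {30}
|BC| ∈ {38}
|CD| ∈ {32}
|AC| ∈ [8, 68]
|BD| ∈ [6, 70]
|AD| ∈ [0, 100]

|AD| ∈ [0, 100]  (≈ [0.0000, 100.0000])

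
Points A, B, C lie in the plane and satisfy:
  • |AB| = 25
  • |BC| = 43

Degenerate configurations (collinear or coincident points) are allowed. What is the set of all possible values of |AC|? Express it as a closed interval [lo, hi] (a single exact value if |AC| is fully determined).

|AB| ∈ {25}
|BC| ∈ {43}
|AC| ∈ [18, 68]

|AC| ∈ [18, 68]  (≈ [18.0000, 68.0000])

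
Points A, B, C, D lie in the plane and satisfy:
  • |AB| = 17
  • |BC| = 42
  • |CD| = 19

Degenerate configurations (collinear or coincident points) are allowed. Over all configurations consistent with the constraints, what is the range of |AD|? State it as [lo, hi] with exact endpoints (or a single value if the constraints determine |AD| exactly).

|AD| ∈ [6, 78]  (≈ [6.0000, 78.0000])

|AB| ∈ {17}
|BC| ∈ {42}
|CD| ∈ {19}
|AC| ∈ [25, 59]
|BD| ∈ [23, 61]
|AD| ∈ [6, 78]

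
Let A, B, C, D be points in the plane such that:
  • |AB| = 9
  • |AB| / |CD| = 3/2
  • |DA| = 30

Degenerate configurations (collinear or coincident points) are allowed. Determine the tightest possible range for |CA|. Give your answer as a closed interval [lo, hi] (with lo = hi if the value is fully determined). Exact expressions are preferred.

|AB| ∈ {9}
|AD| ∈ {30}
|CD| ∈ {6}
|BD| ∈ [21, 39]
|AC| ∈ [24, 36]
|BC| ∈ [15, 45]

|CA| ∈ [24, 36]  (≈ [24.0000, 36.0000])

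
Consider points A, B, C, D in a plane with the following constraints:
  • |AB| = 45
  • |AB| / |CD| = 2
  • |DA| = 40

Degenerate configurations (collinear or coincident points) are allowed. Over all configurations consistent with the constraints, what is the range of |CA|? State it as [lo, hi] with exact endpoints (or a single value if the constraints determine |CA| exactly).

|AB| ∈ {45}
|AD| ∈ {40}
|CD| ∈ {45/2}
|BD| ∈ [5, 85]
|AC| ∈ [35/2, 125/2]
|BC| ∈ [0, 215/2]

|CA| ∈ [35/2, 125/2]  (≈ [17.5000, 62.5000])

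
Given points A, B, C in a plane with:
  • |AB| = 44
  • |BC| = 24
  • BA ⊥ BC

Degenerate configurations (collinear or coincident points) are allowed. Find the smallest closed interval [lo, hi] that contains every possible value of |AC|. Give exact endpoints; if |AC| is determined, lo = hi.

|AB| ∈ {44}
|BC| ∈ {24}
|AC| ∈ {4·√(157)}

|AC| = 4·√(157)  (≈ 50.1199)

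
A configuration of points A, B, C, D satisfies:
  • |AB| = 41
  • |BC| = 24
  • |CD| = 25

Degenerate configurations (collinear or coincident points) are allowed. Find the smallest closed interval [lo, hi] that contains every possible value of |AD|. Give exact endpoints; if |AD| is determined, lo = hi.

|AD| ∈ [0, 90]  (≈ [0.0000, 90.0000])

|AB| ∈ {41}
|BC| ∈ {24}
|CD| ∈ {25}
|AC| ∈ [17, 65]
|BD| ∈ [1, 49]
|AD| ∈ [0, 90]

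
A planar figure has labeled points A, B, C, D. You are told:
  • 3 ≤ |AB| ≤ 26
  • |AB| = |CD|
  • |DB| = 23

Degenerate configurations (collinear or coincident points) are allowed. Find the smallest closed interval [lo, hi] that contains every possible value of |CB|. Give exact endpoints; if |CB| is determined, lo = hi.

|CB| ∈ [0, 49]  (≈ [0.0000, 49.0000])

|AB| ∈ [3, 26]
|BD| ∈ {23}
|CD| ∈ [3, 26]
|AD| ∈ [0, 49]
|BC| ∈ [0, 49]
|AC| ∈ [0, 75]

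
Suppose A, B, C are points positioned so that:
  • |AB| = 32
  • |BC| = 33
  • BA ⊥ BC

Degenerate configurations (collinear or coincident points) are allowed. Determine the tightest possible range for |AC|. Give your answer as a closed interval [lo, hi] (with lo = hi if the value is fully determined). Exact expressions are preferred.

|AB| ∈ {32}
|BC| ∈ {33}
|AC| ∈ {√(2113)}

|AC| = √(2113)  (≈ 45.9674)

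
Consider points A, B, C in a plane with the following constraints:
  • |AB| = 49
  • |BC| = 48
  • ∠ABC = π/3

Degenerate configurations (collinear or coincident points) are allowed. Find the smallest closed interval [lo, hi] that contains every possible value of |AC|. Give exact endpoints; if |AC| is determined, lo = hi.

|AB| ∈ {49}
|BC| ∈ {48}
|AC| ∈ {√(2353)}

|AC| = √(2353)  (≈ 48.5077)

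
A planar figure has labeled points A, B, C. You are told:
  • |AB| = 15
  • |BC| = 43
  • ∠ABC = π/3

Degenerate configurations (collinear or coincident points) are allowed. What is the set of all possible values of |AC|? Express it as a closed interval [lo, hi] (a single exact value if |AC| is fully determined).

|AC| = √(1429)  (≈ 37.8021)

|AB| ∈ {15}
|BC| ∈ {43}
|AC| ∈ {√(1429)}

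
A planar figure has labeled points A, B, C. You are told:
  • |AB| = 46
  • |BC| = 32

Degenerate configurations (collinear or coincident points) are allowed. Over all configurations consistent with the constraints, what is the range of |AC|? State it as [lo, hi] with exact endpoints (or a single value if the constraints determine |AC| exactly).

|AC| ∈ [14, 78]  (≈ [14.0000, 78.0000])

|AB| ∈ {46}
|BC| ∈ {32}
|AC| ∈ [14, 78]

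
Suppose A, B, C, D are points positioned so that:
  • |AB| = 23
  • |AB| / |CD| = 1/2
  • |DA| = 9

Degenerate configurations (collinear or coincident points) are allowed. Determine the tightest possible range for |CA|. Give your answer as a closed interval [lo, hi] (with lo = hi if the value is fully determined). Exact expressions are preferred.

|AB| ∈ {23}
|AD| ∈ {9}
|CD| ∈ {46}
|BD| ∈ [14, 32]
|AC| ∈ [37, 55]
|BC| ∈ [14, 78]

|CA| ∈ [37, 55]  (≈ [37.0000, 55.0000])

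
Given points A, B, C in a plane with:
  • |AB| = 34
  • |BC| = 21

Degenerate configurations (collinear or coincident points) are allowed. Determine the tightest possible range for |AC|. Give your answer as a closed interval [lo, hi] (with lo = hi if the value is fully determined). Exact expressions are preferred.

|AC| ∈ [13, 55]  (≈ [13.0000, 55.0000])

|AB| ∈ {34}
|BC| ∈ {21}
|AC| ∈ [13, 55]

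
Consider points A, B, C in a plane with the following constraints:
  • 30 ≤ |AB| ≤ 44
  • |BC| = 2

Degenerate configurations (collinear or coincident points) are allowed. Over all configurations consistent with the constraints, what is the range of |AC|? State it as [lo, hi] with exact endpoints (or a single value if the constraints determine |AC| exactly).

|AB| ∈ [30, 44]
|BC| ∈ {2}
|AC| ∈ [28, 46]

|AC| ∈ [28, 46]  (≈ [28.0000, 46.0000])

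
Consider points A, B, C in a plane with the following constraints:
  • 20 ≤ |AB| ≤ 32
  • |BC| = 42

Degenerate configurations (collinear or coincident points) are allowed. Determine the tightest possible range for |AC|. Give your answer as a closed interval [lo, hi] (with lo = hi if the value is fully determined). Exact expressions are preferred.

|AB| ∈ [20, 32]
|BC| ∈ {42}
|AC| ∈ [10, 74]

|AC| ∈ [10, 74]  (≈ [10.0000, 74.0000])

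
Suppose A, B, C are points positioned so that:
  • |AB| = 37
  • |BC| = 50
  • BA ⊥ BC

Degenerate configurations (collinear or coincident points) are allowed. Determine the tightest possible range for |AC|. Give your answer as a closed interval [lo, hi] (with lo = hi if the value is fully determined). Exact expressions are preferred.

|AC| = √(3869)  (≈ 62.2013)

|AB| ∈ {37}
|BC| ∈ {50}
|AC| ∈ {√(3869)}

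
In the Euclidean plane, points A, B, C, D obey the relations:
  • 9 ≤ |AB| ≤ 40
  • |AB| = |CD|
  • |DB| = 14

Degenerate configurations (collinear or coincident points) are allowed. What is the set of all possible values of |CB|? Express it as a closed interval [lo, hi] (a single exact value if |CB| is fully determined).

|CB| ∈ [0, 54]  (≈ [0.0000, 54.0000])

|AB| ∈ [9, 40]
|BD| ∈ {14}
|CD| ∈ [9, 40]
|AD| ∈ [0, 54]
|BC| ∈ [0, 54]
|AC| ∈ [0, 94]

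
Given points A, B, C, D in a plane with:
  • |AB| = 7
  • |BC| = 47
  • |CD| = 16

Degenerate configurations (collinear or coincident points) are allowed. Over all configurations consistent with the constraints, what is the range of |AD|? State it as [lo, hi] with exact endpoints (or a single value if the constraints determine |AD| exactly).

|AB| ∈ {7}
|BC| ∈ {47}
|CD| ∈ {16}
|AC| ∈ [40, 54]
|BD| ∈ [31, 63]
|AD| ∈ [24, 70]

|AD| ∈ [24, 70]  (≈ [24.0000, 70.0000])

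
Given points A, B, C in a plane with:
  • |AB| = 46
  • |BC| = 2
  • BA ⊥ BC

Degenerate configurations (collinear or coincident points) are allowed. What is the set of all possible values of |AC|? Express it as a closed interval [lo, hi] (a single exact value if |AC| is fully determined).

|AC| = 2·√(530)  (≈ 46.0435)

|AB| ∈ {46}
|BC| ∈ {2}
|AC| ∈ {2·√(530)}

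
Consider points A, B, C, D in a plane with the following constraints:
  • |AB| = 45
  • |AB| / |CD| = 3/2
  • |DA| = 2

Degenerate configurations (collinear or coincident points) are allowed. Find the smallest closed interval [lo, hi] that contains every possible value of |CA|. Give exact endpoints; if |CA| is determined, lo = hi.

|CA| ∈ [28, 32]  (≈ [28.0000, 32.0000])

|AB| ∈ {45}
|AD| ∈ {2}
|CD| ∈ {30}
|BD| ∈ [43, 47]
|AC| ∈ [28, 32]
|BC| ∈ [13, 77]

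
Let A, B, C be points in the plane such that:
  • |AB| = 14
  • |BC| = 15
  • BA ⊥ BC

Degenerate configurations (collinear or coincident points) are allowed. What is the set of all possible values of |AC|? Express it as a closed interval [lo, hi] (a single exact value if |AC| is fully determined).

|AB| ∈ {14}
|BC| ∈ {15}
|AC| ∈ {√(421)}

|AC| = √(421)  (≈ 20.5183)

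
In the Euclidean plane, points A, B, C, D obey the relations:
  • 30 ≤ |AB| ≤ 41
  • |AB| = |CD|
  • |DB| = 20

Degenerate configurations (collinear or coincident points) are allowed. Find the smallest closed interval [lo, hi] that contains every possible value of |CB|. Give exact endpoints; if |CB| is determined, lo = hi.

|CB| ∈ [10, 61]  (≈ [10.0000, 61.0000])

|AB| ∈ [30, 41]
|BD| ∈ {20}
|CD| ∈ [30, 41]
|AD| ∈ [10, 61]
|BC| ∈ [10, 61]
|AC| ∈ [0, 102]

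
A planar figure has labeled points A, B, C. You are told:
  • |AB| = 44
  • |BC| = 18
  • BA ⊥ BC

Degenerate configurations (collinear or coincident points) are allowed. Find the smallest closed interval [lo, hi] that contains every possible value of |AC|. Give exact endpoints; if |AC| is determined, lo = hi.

|AB| ∈ {44}
|BC| ∈ {18}
|AC| ∈ {2·√(565)}

|AC| = 2·√(565)  (≈ 47.5395)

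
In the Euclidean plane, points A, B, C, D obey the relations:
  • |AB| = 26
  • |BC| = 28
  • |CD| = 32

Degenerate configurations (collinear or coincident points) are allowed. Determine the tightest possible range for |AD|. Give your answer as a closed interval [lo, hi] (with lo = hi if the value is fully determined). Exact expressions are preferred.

|AD| ∈ [0, 86]  (≈ [0.0000, 86.0000])

|AB| ∈ {26}
|BC| ∈ {28}
|CD| ∈ {32}
|AC| ∈ [2, 54]
|BD| ∈ [4, 60]
|AD| ∈ [0, 86]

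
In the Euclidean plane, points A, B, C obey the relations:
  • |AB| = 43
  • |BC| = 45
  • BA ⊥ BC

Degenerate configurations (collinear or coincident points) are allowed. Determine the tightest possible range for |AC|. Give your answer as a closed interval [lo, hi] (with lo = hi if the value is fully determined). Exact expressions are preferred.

|AC| = √(3874)  (≈ 62.2415)

|AB| ∈ {43}
|BC| ∈ {45}
|AC| ∈ {√(3874)}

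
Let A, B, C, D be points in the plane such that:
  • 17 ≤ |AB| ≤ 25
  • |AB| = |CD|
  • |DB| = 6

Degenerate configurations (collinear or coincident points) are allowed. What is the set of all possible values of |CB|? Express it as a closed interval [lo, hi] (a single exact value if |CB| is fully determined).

|AB| ∈ [17, 25]
|BD| ∈ {6}
|CD| ∈ [17, 25]
|AD| ∈ [11, 31]
|BC| ∈ [11, 31]
|AC| ∈ [0, 56]

|CB| ∈ [11, 31]  (≈ [11.0000, 31.0000])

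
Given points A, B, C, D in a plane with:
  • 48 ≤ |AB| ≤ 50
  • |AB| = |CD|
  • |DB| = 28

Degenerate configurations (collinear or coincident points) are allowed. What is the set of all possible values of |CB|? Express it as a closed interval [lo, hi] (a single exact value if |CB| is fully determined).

|CB| ∈ [20, 78]  (≈ [20.0000, 78.0000])

|AB| ∈ [48, 50]
|BD| ∈ {28}
|CD| ∈ [48, 50]
|AD| ∈ [20, 78]
|BC| ∈ [20, 78]
|AC| ∈ [0, 128]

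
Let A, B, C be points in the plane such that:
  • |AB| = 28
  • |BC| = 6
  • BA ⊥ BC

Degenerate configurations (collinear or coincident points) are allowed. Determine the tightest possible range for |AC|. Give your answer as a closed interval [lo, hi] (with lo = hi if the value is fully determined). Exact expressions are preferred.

|AB| ∈ {28}
|BC| ∈ {6}
|AC| ∈ {2·√(205)}

|AC| = 2·√(205)  (≈ 28.6356)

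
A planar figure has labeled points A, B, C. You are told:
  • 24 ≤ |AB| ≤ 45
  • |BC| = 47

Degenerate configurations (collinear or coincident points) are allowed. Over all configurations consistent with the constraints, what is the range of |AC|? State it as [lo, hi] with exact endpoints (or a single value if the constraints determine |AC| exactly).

|AC| ∈ [2, 92]  (≈ [2.0000, 92.0000])

|AB| ∈ [24, 45]
|BC| ∈ {47}
|AC| ∈ [2, 92]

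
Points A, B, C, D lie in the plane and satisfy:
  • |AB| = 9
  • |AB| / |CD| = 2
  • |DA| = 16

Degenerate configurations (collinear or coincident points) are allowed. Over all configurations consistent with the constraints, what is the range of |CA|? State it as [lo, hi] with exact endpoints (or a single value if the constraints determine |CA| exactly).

|CA| ∈ [23/2, 41/2]  (≈ [11.5000, 20.5000])

|AB| ∈ {9}
|AD| ∈ {16}
|CD| ∈ {9/2}
|BD| ∈ [7, 25]
|AC| ∈ [23/2, 41/2]
|BC| ∈ [5/2, 59/2]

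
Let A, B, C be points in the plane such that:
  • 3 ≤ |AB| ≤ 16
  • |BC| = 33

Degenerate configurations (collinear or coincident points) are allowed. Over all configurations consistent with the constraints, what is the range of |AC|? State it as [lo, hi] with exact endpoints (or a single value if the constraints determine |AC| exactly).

|AB| ∈ [3, 16]
|BC| ∈ {33}
|AC| ∈ [17, 49]

|AC| ∈ [17, 49]  (≈ [17.0000, 49.0000])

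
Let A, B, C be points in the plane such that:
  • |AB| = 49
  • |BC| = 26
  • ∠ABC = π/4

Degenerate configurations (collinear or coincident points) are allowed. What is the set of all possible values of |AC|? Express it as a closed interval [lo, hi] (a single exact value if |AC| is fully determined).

|AB| ∈ {49}
|BC| ∈ {26}
|AC| ∈ {√(3077 - 1274·√(2))}

|AC| = √(3077 - 1274·√(2))  (≈ 35.7112)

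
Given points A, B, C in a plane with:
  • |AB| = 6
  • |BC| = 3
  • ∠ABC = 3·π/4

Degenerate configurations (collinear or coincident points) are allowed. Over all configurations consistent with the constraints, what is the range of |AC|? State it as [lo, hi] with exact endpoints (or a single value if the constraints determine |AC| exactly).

|AC| = 3·√(2·√(2) + 5)  (≈ 8.3938)

|AB| ∈ {6}
|BC| ∈ {3}
|AC| ∈ {3·√(2·√(2) + 5)}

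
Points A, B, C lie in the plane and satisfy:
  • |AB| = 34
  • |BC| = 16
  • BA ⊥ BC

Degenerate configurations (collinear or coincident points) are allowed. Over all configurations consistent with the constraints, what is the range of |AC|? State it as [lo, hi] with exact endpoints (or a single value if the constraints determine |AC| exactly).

|AB| ∈ {34}
|BC| ∈ {16}
|AC| ∈ {2·√(353)}

|AC| = 2·√(353)  (≈ 37.5766)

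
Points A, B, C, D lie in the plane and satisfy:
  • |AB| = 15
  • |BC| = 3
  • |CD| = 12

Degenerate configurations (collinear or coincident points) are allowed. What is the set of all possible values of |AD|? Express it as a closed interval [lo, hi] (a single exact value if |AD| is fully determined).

|AD| ∈ [0, 30]  (≈ [0.0000, 30.0000])

|AB| ∈ {15}
|BC| ∈ {3}
|CD| ∈ {12}
|AC| ∈ [12, 18]
|BD| ∈ [9, 15]
|AD| ∈ [0, 30]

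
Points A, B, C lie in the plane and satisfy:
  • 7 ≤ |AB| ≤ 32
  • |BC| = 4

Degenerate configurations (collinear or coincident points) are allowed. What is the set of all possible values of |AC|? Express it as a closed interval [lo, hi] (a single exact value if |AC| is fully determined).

|AC| ∈ [3, 36]  (≈ [3.0000, 36.0000])

|AB| ∈ [7, 32]
|BC| ∈ {4}
|AC| ∈ [3, 36]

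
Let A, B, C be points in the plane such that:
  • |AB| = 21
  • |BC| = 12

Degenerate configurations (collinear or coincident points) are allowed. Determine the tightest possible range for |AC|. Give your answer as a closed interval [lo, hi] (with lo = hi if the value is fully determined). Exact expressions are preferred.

|AC| ∈ [9, 33]  (≈ [9.0000, 33.0000])

|AB| ∈ {21}
|BC| ∈ {12}
|AC| ∈ [9, 33]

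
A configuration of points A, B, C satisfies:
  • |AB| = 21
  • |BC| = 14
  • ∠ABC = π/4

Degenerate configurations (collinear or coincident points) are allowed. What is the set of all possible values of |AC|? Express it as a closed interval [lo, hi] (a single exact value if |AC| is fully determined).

|AC| = 7·√(13 - 6·√(2))  (≈ 14.8735)

|AB| ∈ {21}
|BC| ∈ {14}
|AC| ∈ {7·√(13 - 6·√(2))}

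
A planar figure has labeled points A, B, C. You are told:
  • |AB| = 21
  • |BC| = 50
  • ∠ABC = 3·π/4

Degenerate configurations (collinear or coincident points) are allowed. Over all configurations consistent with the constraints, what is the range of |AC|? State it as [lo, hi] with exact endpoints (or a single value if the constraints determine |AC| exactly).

|AC| = √(1050·√(2) + 2941)  (≈ 66.5276)

|AB| ∈ {21}
|BC| ∈ {50}
|AC| ∈ {√(1050·√(2) + 2941)}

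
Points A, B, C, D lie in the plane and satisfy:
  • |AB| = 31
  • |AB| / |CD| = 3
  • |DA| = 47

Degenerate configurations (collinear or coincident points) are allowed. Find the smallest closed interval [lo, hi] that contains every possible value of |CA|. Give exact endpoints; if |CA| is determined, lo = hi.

|CA| ∈ [110/3, 172/3]  (≈ [36.6667, 57.3333])

|AB| ∈ {31}
|AD| ∈ {47}
|CD| ∈ {31/3}
|BD| ∈ [16, 78]
|AC| ∈ [110/3, 172/3]
|BC| ∈ [17/3, 265/3]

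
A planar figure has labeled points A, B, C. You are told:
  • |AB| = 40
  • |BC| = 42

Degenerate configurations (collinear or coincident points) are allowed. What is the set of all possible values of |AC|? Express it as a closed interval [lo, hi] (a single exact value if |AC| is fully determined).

|AC| ∈ [2, 82]  (≈ [2.0000, 82.0000])

|AB| ∈ {40}
|BC| ∈ {42}
|AC| ∈ [2, 82]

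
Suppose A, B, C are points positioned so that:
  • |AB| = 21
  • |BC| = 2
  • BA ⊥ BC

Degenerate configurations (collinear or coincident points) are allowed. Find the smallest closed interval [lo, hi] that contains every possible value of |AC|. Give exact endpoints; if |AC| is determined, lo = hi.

|AB| ∈ {21}
|BC| ∈ {2}
|AC| ∈ {√(445)}

|AC| = √(445)  (≈ 21.0950)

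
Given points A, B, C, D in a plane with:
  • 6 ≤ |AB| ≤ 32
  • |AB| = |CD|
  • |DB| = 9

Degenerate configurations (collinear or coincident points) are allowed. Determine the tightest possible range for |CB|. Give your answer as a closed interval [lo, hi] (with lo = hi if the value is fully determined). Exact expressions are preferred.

|AB| ∈ [6, 32]
|BD| ∈ {9}
|CD| ∈ [6, 32]
|AD| ∈ [0, 41]
|BC| ∈ [0, 41]
|AC| ∈ [0, 73]

|CB| ∈ [0, 41]  (≈ [0.0000, 41.0000])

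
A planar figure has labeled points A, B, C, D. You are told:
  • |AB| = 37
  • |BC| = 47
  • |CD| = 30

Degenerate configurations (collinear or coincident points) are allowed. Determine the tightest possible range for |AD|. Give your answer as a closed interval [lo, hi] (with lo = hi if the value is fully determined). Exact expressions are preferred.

|AB| ∈ {37}
|BC| ∈ {47}
|CD| ∈ {30}
|AC| ∈ [10, 84]
|BD| ∈ [17, 77]
|AD| ∈ [0, 114]

|AD| ∈ [0, 114]  (≈ [0.0000, 114.0000])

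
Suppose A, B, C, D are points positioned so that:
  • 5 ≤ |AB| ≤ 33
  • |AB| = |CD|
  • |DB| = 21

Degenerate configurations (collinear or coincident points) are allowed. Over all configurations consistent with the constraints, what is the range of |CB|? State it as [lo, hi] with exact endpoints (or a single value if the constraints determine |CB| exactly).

|AB| ∈ [5, 33]
|BD| ∈ {21}
|CD| ∈ [5, 33]
|AD| ∈ [0, 54]
|BC| ∈ [0, 54]
|AC| ∈ [0, 87]

|CB| ∈ [0, 54]  (≈ [0.0000, 54.0000])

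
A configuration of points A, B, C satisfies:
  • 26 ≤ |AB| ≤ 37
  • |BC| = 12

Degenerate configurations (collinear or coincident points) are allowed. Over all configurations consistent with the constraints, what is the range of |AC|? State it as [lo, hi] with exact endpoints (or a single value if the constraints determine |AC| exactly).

|AC| ∈ [14, 49]  (≈ [14.0000, 49.0000])

|AB| ∈ [26, 37]
|BC| ∈ {12}
|AC| ∈ [14, 49]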